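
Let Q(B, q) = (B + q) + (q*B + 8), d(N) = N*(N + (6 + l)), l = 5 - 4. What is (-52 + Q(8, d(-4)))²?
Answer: 20736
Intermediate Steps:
l = 1
d(N) = N*(7 + N) (d(N) = N*(N + (6 + 1)) = N*(N + 7) = N*(7 + N))
Q(B, q) = 8 + B + q + B*q (Q(B, q) = (B + q) + (B*q + 8) = (B + q) + (8 + B*q) = 8 + B + q + B*q)
(-52 + Q(8, d(-4)))² = (-52 + (8 + 8 - 4*(7 - 4) + 8*(-4*(7 - 4))))² = (-52 + (8 + 8 - 4*3 + 8*(-4*3)))² = (-52 + (8 + 8 - 12 + 8*(-12)))² = (-52 + (8 + 8 - 12 - 96))² = (-52 - 92)² = (-144)² = 20736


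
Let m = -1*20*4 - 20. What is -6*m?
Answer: 600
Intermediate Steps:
m = -100 (m = -20*4 - 20 = -80 - 20 = -100)
-6*m = -6*(-100) = 600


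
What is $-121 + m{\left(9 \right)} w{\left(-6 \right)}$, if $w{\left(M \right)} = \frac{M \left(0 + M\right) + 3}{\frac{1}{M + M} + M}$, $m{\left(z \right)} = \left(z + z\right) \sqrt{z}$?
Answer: $- \frac{34105}{73} \approx -467.19$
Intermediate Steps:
$m{\left(z \right)} = 2 z^{\frac{3}{2}}$ ($m{\left(z \right)} = 2 z \sqrt{z} = 2 z^{\frac{3}{2}}$)
$w{\left(M \right)} = \frac{3 + M^{2}}{M + \frac{1}{2 M}}$ ($w{\left(M \right)} = \frac{M M + 3}{\frac{1}{2 M} + M} = \frac{M^{2} + 3}{\frac{1}{2 M} + M} = \frac{3 + M^{2}}{M + \frac{1}{2 M}}$)
$-121 + m{\left(9 \right)} w{\left(-6 \right)} = -121 + 2 \cdot 9^{\frac{3}{2}} \cdot 2 \left(-6\right) \frac{1}{1 + 2 \left(-6\right)^{2}} \left(3 + \left(-6\right)^{2}\right) = -121 + 2 \cdot 27 \cdot 2 \left(-6\right) \frac{1}{1 + 2 \cdot 36} \left(3 + 36\right) = -121 + 54 \cdot 2 \left(-6\right) \frac{1}{1 + 72} \cdot 39 = -121 + 54 \cdot 2 \left(-6\right) \frac{1}{73} \cdot 39 = -121 + 54 \left(- \frac{468}{73}\right) = -121 - \frac{25272}{73} = - \frac{34105}{73}$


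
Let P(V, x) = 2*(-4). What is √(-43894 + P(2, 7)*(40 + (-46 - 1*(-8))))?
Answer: I*√43910 ≈ 209.55*I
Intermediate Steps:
P(V, x) = -8
√(-43894 + P(2, 7)*(40 + (-46 - 1*(-8)))) = √(-43894 - 8*(40 + (-46 - 1*(-8)))) = √(-43894 - 8*(40 + (-46 + 8))) = √(-43894 - 8*(40 - 38)) = √(-43894 - 8*2) = √(-43894 - 16) = √(-43910) = I*√43910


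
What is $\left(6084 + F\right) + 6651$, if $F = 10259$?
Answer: $22994$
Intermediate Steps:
$\left(6084 + F\right) + 6651 = \left(6084 + 10259\right) + 6651 = 16343 + 6651 = 22994$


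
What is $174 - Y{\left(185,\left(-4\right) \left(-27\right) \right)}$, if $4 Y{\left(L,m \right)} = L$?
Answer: $\frac{511}{4} \approx 127.75$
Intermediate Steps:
$Y{\left(L,m \right)} = \frac{L}{4}$
$174 - Y{\left(185,\left(-4\right) \left(-27\right) \right)} = 174 - \frac{1}{4} \cdot 185 = 174 - \frac{185}{4} = \frac{511}{4}$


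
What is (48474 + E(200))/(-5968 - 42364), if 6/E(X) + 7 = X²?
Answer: -161551724/161078473 ≈ -1.0029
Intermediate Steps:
E(X) = 6/(-7 + X²)
(48474 + E(200))/(-5968 - 42364) = (48474 + 6/(-7 + 200²))/(-5968 - 42364) = (48474 + 6/(-7 + 40000))/(-48332) = (48474 + 6/39993)*(-1/48332) = (48474 + 6*(1/39993))*(-1/48332) = (48474 + 2/13331)*(-1/48332) = (646206896/13331)*(-1/48332) = -161551724/161078473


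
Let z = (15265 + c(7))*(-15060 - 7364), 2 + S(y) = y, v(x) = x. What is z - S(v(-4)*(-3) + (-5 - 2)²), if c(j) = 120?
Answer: -344993299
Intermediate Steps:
S(y) = -2 + y
z = -344993240 (z = (15265 + 120)*(-15060 - 7364) = 15385*(-22424) = -344993240)
z - S(v(-4)*(-3) + (-5 - 2)²) = -344993240 - (-2 + (-4*(-3) + (-5 - 2)²)) = -344993240 - (-2 + (12 + (-7)²)) = -344993240 - (-2 + (12 + 49)) = -344993240 - (-2 + 61) = -344993240 - 1*59 = -344993240 - 59 = -344993299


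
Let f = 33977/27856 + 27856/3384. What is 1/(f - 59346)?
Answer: -11783088/699167773585 ≈ -1.6853e-5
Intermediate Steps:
f = 111366863/11783088 (f = 33977*(1/27856) + 27856*(1/3384) = 33977/27856 + 3482/423 = 111366863/11783088 ≈ 9.4514)
1/(f - 59346) = 1/(111366863/11783088 - 59346) = 1/(-699167773585/11783088) = -11783088/699167773585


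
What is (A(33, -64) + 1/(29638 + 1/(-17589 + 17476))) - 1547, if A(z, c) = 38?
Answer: -5053781224/3349093 ≈ -1509.0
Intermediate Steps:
(A(33, -64) + 1/(29638 + 1/(-17589 + 17476))) - 1547 = (38 + 1/(29638 + 1/(-17589 + 17476))) - 1547 = (38 + 1/(29638 + 1/(-113))) - 1547 = (38 + 1/(29638 - 1/113)) - 1547 = (38 + 1/(3349093/113)) - 1547 = (38 + 113/3349093) - 1547 = 127265647/3349093 - 1547 = -5053781224/3349093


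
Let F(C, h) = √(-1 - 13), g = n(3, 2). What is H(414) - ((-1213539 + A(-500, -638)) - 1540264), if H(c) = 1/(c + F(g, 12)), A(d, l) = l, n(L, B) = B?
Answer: 236069366112/85705 - I*√14/171410 ≈ 2.7544e+6 - 2.1829e-5*I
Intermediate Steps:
g = 2
F(C, h) = I*√14 (F(C, h) = √(-14) = I*√14)
H(c) = 1/(c + I*√14)
H(414) - ((-1213539 + A(-500, -638)) - 1540264) = 1/(414 + I*√14) - ((-1213539 - 638) - 1540264) = 1/(414 + I*√14) - (-1214177 - 1540264) = 1/(414 + I*√14) - 1*(-2754441) = 1/(414 + I*√14) + 2754441 = 2754441 + 1/(414 + I*√14)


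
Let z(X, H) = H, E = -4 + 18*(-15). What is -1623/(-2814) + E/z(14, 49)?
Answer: -32929/6566 ≈ -5.0151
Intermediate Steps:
E = -274 (E = -4 - 270 = -274)
-1623/(-2814) + E/z(14, 49) = -1623/(-2814) - 274/49 = -1623*(-1/2814) - 274*1/49 = 541/938 - 274/49 = -32929/6566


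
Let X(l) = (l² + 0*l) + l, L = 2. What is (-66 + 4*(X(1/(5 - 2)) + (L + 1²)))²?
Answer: 220900/81 ≈ 2727.2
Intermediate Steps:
X(l) = l + l² (X(l) = (l² + 0) + l = l² + l = l + l²)
(-66 + 4*(X(1/(5 - 2)) + (L + 1²)))² = (-66 + 4*((1/(5 - 2))*(1 + 1/(5 - 2)) + (2 + 1²)))² = (-66 + 4*((1/3)*(1 + 1/3) + (2 + 1)))² = (-66 + 4*((1*(⅓))*(1 + 1*(⅓)) + 3))² = (-66 + 4*((1 + ⅓)/3 + 3))² = (-66 + 4*((⅓)*(4/3) + 3))² = (-66 + 4*(4/9 + 3))² = (-66 + 4*(31/9))² = (-66 + 124/9)² = (-470/9)² = 220900/81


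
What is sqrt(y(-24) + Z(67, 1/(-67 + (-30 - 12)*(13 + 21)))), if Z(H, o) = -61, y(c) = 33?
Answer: 2*I*sqrt(7) ≈ 5.2915*I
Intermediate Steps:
sqrt(y(-24) + Z(67, 1/(-67 + (-30 - 12)*(13 + 21)))) = sqrt(33 - 61) = sqrt(-28) = 2*I*sqrt(7)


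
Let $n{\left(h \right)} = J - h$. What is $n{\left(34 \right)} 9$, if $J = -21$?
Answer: $-495$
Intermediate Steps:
$n{\left(h \right)} = -21 - h$
$n{\left(34 \right)} 9 = \left(-21 - 34\right) 9 = \left(-55\right) 9 = -495$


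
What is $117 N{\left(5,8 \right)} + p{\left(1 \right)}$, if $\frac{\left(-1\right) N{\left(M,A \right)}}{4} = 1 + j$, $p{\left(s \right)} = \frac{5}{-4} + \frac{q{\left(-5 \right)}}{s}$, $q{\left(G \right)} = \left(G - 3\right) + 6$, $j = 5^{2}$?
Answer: $- \frac{48685}{4} \approx -12171.0$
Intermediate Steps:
$j = 25$
$q{\left(G \right)} = 3 + G$ ($q{\left(G \right)} = \left(-3 + G\right) + 6 = 3 + G$)
$p{\left(s \right)} = - \frac{5}{4} - \frac{2}{s}$ ($p{\left(s \right)} = \frac{5}{-4} + \frac{3 - 5}{s} = 5 \left(- \frac{1}{4}\right) - \frac{2}{s} = - \frac{5}{4} - \frac{2}{s}$)
$N{\left(M,A \right)} = -104$ ($N{\left(M,A \right)} = - 4 \left(1 + 25\right) = \left(-4\right) 26 = -104$)
$117 N{\left(5,8 \right)} + p{\left(1 \right)} = 117 \left(-104\right) - \left(\frac{5}{4} + \frac{2}{1}\right) = -12168 - \frac{13}{4} = - \frac{48685}{4}$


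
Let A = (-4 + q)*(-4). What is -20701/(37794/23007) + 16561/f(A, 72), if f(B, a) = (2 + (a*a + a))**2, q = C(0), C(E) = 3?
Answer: -2194528424352519/174145706636 ≈ -12602.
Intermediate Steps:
q = 3
A = 4 (A = (-4 + 3)*(-4) = -1*(-4) = 4)
f(B, a) = (2 + a + a**2)**2 (f(B, a) = (2 + (a**2 + a))**2 = (2 + (a + a**2))**2 = (2 + a + a**2)**2)
-20701/(37794/23007) + 16561/f(A, 72) = -20701/(37794/23007) + 16561/((2 + 72 + 72**2)**2) = -20701/(37794*(1/23007)) + 16561/((2 + 72 + 5184)**2) = -20701/12598/7669 + 16561/(5258**2) = -20701*7669/12598 + 16561/27646564 = -158755969/12598 + 16561*(1/27646564) = -158755969/12598 + 16561/27646564 = -2194528424352519/174145706636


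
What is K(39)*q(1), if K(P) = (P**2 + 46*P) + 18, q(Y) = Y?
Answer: 3333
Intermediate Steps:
K(P) = 18 + P**2 + 46*P
K(39)*q(1) = (18 + 39**2 + 46*39)*1 = (18 + 1521 + 1794)*1 = 3333*1 = 3333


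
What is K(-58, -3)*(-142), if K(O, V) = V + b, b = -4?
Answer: 994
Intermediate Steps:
K(O, V) = -4 + V (K(O, V) = V - 4 = -4 + V)
K(-58, -3)*(-142) = (-4 - 3)*(-142) = -7*(-142) = 994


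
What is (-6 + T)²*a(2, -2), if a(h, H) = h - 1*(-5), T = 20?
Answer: 1372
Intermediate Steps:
a(h, H) = 5 + h (a(h, H) = h + 5 = 5 + h)
(-6 + T)²*a(2, -2) = (-6 + 20)²*(5 + 2) = 14²*7 = 196*7 = 1372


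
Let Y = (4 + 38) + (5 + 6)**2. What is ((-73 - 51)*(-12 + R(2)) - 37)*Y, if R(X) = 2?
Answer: 196089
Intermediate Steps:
Y = 163 (Y = 42 + 11**2 = 42 + 121 = 163)
((-73 - 51)*(-12 + R(2)) - 37)*Y = ((-73 - 51)*(-12 + 2) - 37)*163 = (-124*(-10) - 37)*163 = (1240 - 37)*163 = 1203*163 = 196089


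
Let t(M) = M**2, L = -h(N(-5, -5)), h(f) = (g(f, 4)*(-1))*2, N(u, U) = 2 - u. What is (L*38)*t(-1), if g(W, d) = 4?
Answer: 304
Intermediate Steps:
h(f) = -8 (h(f) = (4*(-1))*2 = -4*2 = -8)
L = 8 (L = -1*(-8) = 8)
(L*38)*t(-1) = (8*38)*(-1)**2 = 304*1 = 304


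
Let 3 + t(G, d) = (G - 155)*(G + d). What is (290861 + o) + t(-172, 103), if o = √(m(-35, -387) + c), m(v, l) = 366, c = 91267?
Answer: 313421 + √91633 ≈ 3.1372e+5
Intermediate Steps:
t(G, d) = -3 + (-155 + G)*(G + d) (t(G, d) = -3 + (G - 155)*(G + d) = -3 + (-155 + G)*(G + d))
o = √91633 (o = √(366 + 91267) = √91633 ≈ 302.71)
(290861 + o) + t(-172, 103) = (290861 + √91633) + (-3 + (-172)² - 155*(-172) - 155*103 - 172*103) = (290861 + √91633) + (-3 + 29584 + 26660 - 15965 - 17716) = (290861 + √91633) + 22560 = 313421 + √91633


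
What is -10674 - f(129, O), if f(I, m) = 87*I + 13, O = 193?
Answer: -21910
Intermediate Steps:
f(I, m) = 13 + 87*I
-10674 - f(129, O) = -10674 - (13 + 87*129) = -10674 - (13 + 11223) = -10674 - 1*11236 = -10674 - 11236 = -21910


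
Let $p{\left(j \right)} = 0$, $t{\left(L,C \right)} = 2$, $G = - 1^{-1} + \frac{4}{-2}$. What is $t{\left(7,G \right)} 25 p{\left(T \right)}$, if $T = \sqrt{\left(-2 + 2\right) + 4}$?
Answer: $0$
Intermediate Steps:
$G = -3$ ($G = \left(-1\right) 1 + 4 \left(- \frac{1}{2}\right) = -1 - 2 = -3$)
$T = 2$ ($T = \sqrt{0 + 4} = \sqrt{4} = 2$)
$t{\left(7,G \right)} 25 p{\left(T \right)} = 2 \cdot 25 \cdot 0 = 50 \cdot 0 = 0$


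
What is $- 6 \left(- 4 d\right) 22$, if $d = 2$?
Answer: $1056$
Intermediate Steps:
$- 6 \left(- 4 d\right) 22 = - 6 \left(\left(-4\right) 2\right) 22 = \left(-6\right) \left(-8\right) 22 = 48 \cdot 22 = 1056$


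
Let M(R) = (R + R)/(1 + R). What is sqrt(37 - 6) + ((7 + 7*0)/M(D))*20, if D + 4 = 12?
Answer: 315/4 + sqrt(31) ≈ 84.318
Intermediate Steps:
D = 8 (D = -4 + 12 = 8)
M(R) = 2*R/(1 + R) (M(R) = (2*R)/(1 + R) = 2*R/(1 + R))
sqrt(37 - 6) + ((7 + 7*0)/M(D))*20 = sqrt(37 - 6) + ((7 + 7*0)/((2*8/(1 + 8))))*20 = sqrt(31) + ((7 + 0)/((2*8/9)))*20 = sqrt(31) + (7/((2*8*(1/9))))*20 = sqrt(31) + (7/(16/9))*20 = sqrt(31) + (7*(9/16))*20 = sqrt(31) + (63/16)*20 = sqrt(31) + 315/4 = 315/4 + sqrt(31)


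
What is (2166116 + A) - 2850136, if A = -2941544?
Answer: -3625564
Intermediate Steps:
(2166116 + A) - 2850136 = (2166116 - 2941544) - 2850136 = -775428 - 2850136 = -3625564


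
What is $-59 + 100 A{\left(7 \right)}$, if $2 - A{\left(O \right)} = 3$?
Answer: $-159$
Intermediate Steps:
$A{\left(O \right)} = -1$ ($A{\left(O \right)} = 2 - 3 = -1$)
$-59 + 100 A{\left(7 \right)} = -59 + 100 \left(-1\right) = -59 - 100 = -159$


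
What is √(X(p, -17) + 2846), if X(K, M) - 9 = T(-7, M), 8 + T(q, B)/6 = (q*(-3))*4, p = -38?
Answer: √3311 ≈ 57.541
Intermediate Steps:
T(q, B) = -48 - 72*q (T(q, B) = -48 + 6*((q*(-3))*4) = -48 + 6*(-3*q*4) = -48 + 6*(-12*q) = -48 - 72*q)
X(K, M) = 465 (X(K, M) = 9 + (-48 - 72*(-7)) = 9 + (-48 + 504) = 9 + 456 = 465)
√(X(p, -17) + 2846) = √(465 + 2846) = √3311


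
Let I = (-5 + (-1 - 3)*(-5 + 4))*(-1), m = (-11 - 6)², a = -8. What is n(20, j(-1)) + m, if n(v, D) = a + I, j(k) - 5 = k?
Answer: 282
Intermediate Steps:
m = 289 (m = (-17)² = 289)
I = 1 (I = (-5 - 4*(-1))*(-1) = (-5 + 4)*(-1) = -1*(-1) = 1)
j(k) = 5 + k
n(v, D) = -7 (n(v, D) = -8 + 1 = -7)
n(20, j(-1)) + m = -7 + 289 = 282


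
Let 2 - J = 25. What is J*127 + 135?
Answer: -2786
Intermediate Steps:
J = -23 (J = 2 - 1*25 = 2 - 25 = -23)
J*127 + 135 = -23*127 + 135 = -2921 + 135 = -2786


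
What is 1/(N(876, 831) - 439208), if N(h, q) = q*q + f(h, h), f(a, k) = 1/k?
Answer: 876/220185229 ≈ 3.9785e-6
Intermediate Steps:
N(h, q) = 1/h + q² (N(h, q) = q*q + 1/h = q² + 1/h = 1/h + q²)
1/(N(876, 831) - 439208) = 1/((1/876 + 831²) - 439208) = 1/((1/876 + 690561) - 439208) = 1/(604931437/876 - 439208) = 1/(220185229/876) = 876/220185229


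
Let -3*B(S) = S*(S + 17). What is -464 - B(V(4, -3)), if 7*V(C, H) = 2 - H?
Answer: -67588/147 ≈ -459.78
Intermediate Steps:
V(C, H) = 2/7 - H/7 (V(C, H) = (2 - H)/7 = 2/7 - H/7)
B(S) = -S*(17 + S)/3 (B(S) = -S*(S + 17)/3 = -S*(17 + S)/3)
-464 - B(V(4, -3)) = -464 - (-1)*(2/7 - ⅐*(-3))*(17 + (2/7 - ⅐*(-3)))/3 = -464 - (-1)*(2/7 + 3/7)*(17 + (2/7 + 3/7))/3 = -464 - (-1)*5*(17 + 5/7)/(3*7) = -464 - (-1)*5*124/(3*7*7) = -464 - 1*(-620/147) = -464 + 620/147 = -67588/147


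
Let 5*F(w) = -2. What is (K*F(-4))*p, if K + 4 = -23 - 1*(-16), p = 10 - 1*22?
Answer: -264/5 ≈ -52.800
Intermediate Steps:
F(w) = -⅖ (F(w) = (⅕)*(-2) = -⅖)
p = -12 (p = 10 - 22 = -12)
K = -11 (K = -4 + (-23 - 1*(-16)) = -4 + (-23 + 16) = -4 - 7 = -11)
(K*F(-4))*p = -11*(-⅖)*(-12) = (22/5)*(-12) = -264/5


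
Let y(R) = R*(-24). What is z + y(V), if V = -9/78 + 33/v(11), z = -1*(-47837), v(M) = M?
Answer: 620981/13 ≈ 47768.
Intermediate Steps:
z = 47837
V = 75/26 (V = -9/78 + 33/11 = -9*1/78 + 33*(1/11) = -3/26 + 3 = 75/26 ≈ 2.8846)
y(R) = -24*R
z + y(V) = 47837 - 24*75/26 = 47837 - 900/13 = 620981/13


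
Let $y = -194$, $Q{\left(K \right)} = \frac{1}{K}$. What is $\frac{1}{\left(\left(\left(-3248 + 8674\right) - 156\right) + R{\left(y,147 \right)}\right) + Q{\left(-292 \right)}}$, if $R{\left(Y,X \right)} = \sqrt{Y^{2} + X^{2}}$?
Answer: $\frac{449340988}{2362974002241} - \frac{1449488 \sqrt{205}}{2362974002241} \approx 0.00018138$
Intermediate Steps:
$R{\left(Y,X \right)} = \sqrt{X^{2} + Y^{2}}$
$\frac{1}{\left(\left(\left(-3248 + 8674\right) - 156\right) + R{\left(y,147 \right)}\right) + Q{\left(-292 \right)}} = \frac{1}{\left(\left(\left(-3248 + 8674\right) - 156\right) + \sqrt{147^{2} + \left(-194\right)^{2}}\right) + \frac{1}{-292}} = \frac{1}{\left(\left(5426 - 156\right) + \sqrt{21609 + 37636}\right) - \frac{1}{292}} = \frac{1}{\left(5270 + \sqrt{59245}\right) - \frac{1}{292}} = \frac{1}{\left(5270 + 17 \sqrt{205}\right) - \frac{1}{292}} = \frac{1}{\frac{1538839}{292} + 17 \sqrt{205}}$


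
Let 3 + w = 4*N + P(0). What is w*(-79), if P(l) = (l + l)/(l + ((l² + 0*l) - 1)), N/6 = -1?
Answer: 2133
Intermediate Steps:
N = -6 (N = 6*(-1) = -6)
P(l) = 2*l/(-1 + l + l²) (P(l) = (2*l)/(l + ((l² + 0) - 1)) = (2*l)/(l + (l² - 1)) = (2*l)/(l + (-1 + l²)) = (2*l)/(-1 + l + l²) = 2*l/(-1 + l + l²))
w = -27 (w = -3 + (4*(-6) + 2*0/(-1 + 0 + 0²)) = -3 + (-24 + 2*0/(-1 + 0 + 0)) = -3 + (-24 + 2*0/(-1)) = -3 + (-24 + 2*0*(-1)) = -3 + (-24 + 0) = -3 - 24 = -27)
w*(-79) = -27*(-79) = 2133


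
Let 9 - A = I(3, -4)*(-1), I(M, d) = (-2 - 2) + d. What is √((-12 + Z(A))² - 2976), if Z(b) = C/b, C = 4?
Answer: 4*I*√182 ≈ 53.963*I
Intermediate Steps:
I(M, d) = -4 + d
A = 1 (A = 9 - (-4 - 4)*(-1) = 9 - (-8)*(-1) = 9 - 1*8 = 9 - 8 = 1)
Z(b) = 4/b
√((-12 + Z(A))² - 2976) = √((-12 + 4/1)² - 2976) = √((-12 + 4*1)² - 2976) = √((-12 + 4)² - 2976) = √((-8)² - 2976) = √(64 - 2976) = √(-2912) = 4*I*√182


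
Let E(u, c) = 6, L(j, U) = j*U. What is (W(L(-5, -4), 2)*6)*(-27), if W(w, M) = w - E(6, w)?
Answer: -2268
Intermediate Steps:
L(j, U) = U*j
W(w, M) = -6 + w (W(w, M) = w - 1*6 = w - 6 = -6 + w)
(W(L(-5, -4), 2)*6)*(-27) = ((-6 - 4*(-5))*6)*(-27) = ((-6 + 20)*6)*(-27) = (14*6)*(-27) = 84*(-27) = -2268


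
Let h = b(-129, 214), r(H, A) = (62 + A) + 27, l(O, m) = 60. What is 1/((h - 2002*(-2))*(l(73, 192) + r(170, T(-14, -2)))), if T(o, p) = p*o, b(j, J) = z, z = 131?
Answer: 1/731895 ≈ 1.3663e-6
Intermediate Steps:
b(j, J) = 131
T(o, p) = o*p
r(H, A) = 89 + A
h = 131
1/((h - 2002*(-2))*(l(73, 192) + r(170, T(-14, -2)))) = 1/((131 - 2002*(-2))*(60 + (89 - 14*(-2)))) = 1/((131 + 4004)*(60 + (89 + 28))) = 1/(4135*(60 + 117)) = 1/(4135*177) = 1/731895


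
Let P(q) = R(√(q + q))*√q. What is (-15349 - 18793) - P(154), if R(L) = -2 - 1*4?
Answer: -34142 + 6*√154 ≈ -34068.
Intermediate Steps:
R(L) = -6 (R(L) = -2 - 4 = -6)
P(q) = -6*√q
(-15349 - 18793) - P(154) = (-15349 - 18793) - (-6)*√154 = -34142 + 6*√154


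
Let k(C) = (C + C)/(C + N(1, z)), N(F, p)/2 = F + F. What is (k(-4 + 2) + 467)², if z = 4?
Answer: 216225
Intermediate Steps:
N(F, p) = 4*F (N(F, p) = 2*(F + F) = 2*(2*F) = 4*F)
k(C) = 2*C/(4 + C) (k(C) = (C + C)/(C + 4*1) = (2*C)/(C + 4) = (2*C)/(4 + C) = 2*C/(4 + C))
(k(-4 + 2) + 467)² = (2*(-4 + 2)/(4 + (-4 + 2)) + 467)² = (2*(-2)/(4 - 2) + 467)² = (2*(-2)/2 + 467)² = (2*(-2)*(½) + 467)² = (-2 + 467)² = 465² = 216225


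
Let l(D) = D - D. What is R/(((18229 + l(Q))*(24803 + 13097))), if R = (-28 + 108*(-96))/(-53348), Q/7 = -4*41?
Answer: 2599/9214254556700 ≈ 2.8206e-10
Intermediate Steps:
Q = -1148 (Q = 7*(-4*41) = 7*(-164) = -1148)
l(D) = 0
R = 2599/13337 (R = (-28 - 10368)*(-1/53348) = -10396*(-1/53348) = 2599/13337 ≈ 0.19487)
R/(((18229 + l(Q))*(24803 + 13097))) = 2599/(13337*(((18229 + 0)*(24803 + 13097)))) = 2599/(13337*((18229*37900))) = (2599/13337)/690879100 = (2599/13337)*(1/690879100) = 2599/9214254556700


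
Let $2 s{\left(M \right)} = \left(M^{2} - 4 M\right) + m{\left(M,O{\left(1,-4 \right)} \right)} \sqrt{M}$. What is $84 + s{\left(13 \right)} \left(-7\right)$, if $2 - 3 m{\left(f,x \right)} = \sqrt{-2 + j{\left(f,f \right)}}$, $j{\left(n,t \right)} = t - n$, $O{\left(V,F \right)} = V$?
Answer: $- \frac{651}{2} - \frac{7 \sqrt{13} \left(2 - i \sqrt{2}\right)}{6} \approx -333.91 + 5.9489 i$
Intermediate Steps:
$m{\left(f,x \right)} = \frac{2}{3} - \frac{i \sqrt{2}}{3}$ ($m{\left(f,x \right)} = \frac{2}{3} - \frac{\sqrt{-2 + \left(f - f\right)}}{3} = \frac{2}{3} - \frac{\sqrt{-2 + 0}}{3} = \frac{2}{3} - \frac{\sqrt{-2}}{3} = \frac{2}{3} - \frac{i \sqrt{2}}{3}$)
$s{\left(M \right)} = \frac{M^{2}}{2} - 2 M + \frac{\sqrt{M} \left(\frac{2}{3} - \frac{i \sqrt{2}}{3}\right)}{2}$ ($s{\left(M \right)} = \frac{\left(M^{2} - 4 M\right) + \left(\frac{2}{3} - \frac{i \sqrt{2}}{3}\right) \sqrt{M}}{2} = \frac{\left(M^{2} - 4 M\right) + \sqrt{M} \left(\frac{2}{3} - \frac{i \sqrt{2}}{3}\right)}{2} = \frac{M^{2} - 4 M + \sqrt{M} \left(\frac{2}{3} - \frac{i \sqrt{2}}{3}\right)}{2} = \frac{M^{2}}{2} - 2 M + \frac{\sqrt{M} \left(\frac{2}{3} - \frac{i \sqrt{2}}{3}\right)}{2}$)
$84 + s{\left(13 \right)} \left(-7\right) = 84 + \left(\frac{13^{2}}{2} - 26 + \frac{\sqrt{13} \left(2 - i \sqrt{2}\right)}{6}\right) \left(-7\right) = 84 + \left(\frac{1}{2} \cdot 169 - 26 + \frac{\sqrt{13} \left(2 - i \sqrt{2}\right)}{6}\right) \left(-7\right) = 84 + \left(\frac{169}{2} - 26 + \frac{\sqrt{13} \left(2 - i \sqrt{2}\right)}{6}\right) \left(-7\right) = 84 + \left(\frac{117}{2} + \frac{\sqrt{13} \left(2 - i \sqrt{2}\right)}{6}\right) \left(-7\right) = 84 - \left(\frac{819}{2} + \frac{7 \sqrt{13} \left(2 - i \sqrt{2}\right)}{6}\right) = - \frac{651}{2} - \frac{7 \sqrt{13} \left(2 - i \sqrt{2}\right)}{6}$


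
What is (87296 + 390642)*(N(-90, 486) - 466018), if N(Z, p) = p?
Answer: -222495433016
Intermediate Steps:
(87296 + 390642)*(N(-90, 486) - 466018) = (87296 + 390642)*(486 - 466018) = 477938*(-465532) = -222495433016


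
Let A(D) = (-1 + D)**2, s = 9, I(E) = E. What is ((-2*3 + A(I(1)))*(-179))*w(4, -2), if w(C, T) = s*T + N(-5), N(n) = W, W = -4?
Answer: -23628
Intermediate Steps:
N(n) = -4
w(C, T) = -4 + 9*T (w(C, T) = 9*T - 4 = -4 + 9*T)
((-2*3 + A(I(1)))*(-179))*w(4, -2) = ((-2*3 + (-1 + 1)**2)*(-179))*(-4 + 9*(-2)) = ((-6 + 0**2)*(-179))*(-4 - 18) = ((-6 + 0)*(-179))*(-22) = -6*(-179)*(-22) = 1074*(-22) = -23628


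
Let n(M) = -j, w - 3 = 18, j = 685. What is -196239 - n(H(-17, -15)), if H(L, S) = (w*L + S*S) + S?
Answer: -195554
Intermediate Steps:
w = 21 (w = 3 + 18 = 21)
H(L, S) = S + S**2 + 21*L (H(L, S) = (21*L + S*S) + S = (21*L + S**2) + S = (S**2 + 21*L) + S = S + S**2 + 21*L)
n(M) = -685 (n(M) = -1*685 = -685)
-196239 - n(H(-17, -15)) = -196239 - 1*(-685) = -196239 + 685 = -195554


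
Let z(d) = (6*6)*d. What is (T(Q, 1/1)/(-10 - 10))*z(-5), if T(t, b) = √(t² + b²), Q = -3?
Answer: 9*√10 ≈ 28.461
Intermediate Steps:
T(t, b) = √(b² + t²)
z(d) = 36*d
(T(Q, 1/1)/(-10 - 10))*z(-5) = (√((1/1)² + (-3)²)/(-10 - 10))*(36*(-5)) = (√(1² + 9)/(-20))*(-180) = -√(1 + 9)/20*(-180) = -√10/20*(-180) = 9*√10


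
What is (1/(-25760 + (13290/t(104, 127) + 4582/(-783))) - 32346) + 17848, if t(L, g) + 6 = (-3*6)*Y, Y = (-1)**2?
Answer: -41210811574/2842517 ≈ -14498.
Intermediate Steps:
Y = 1
t(L, g) = -24 (t(L, g) = -6 - 3*6*1 = -6 - 18*1 = -6 - 18 = -24)
(1/(-25760 + (13290/t(104, 127) + 4582/(-783))) - 32346) + 17848 = (1/(-25760 + (13290/(-24) + 4582/(-783))) - 32346) + 17848 = (1/(-25760 + (13290*(-1/24) + 4582*(-1/783))) - 32346) + 17848 = (1/(-25760 + (-2215/4 - 158/27)) - 32346) + 17848 = (1/(-25760 - 60437/108) - 32346) + 17848 = (1/(-2842517/108) - 32346) + 17848 = (-108/2842517 - 32346) + 17848 = -91944054990/2842517 + 17848 = -41210811574/2842517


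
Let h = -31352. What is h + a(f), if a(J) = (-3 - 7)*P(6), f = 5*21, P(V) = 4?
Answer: -31392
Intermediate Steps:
f = 105
a(J) = -40 (a(J) = (-3 - 7)*4 = -10*4 = -40)
h + a(f) = -31352 - 40 = -31392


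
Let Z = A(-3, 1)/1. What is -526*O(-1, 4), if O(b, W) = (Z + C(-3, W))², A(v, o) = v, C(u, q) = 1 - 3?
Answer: -13150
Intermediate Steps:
C(u, q) = -2
Z = -3 (Z = -3/1 = -3*1 = -3)
O(b, W) = 25 (O(b, W) = (-3 - 2)² = (-5)² = 25)
-526*O(-1, 4) = -526*25 = -13150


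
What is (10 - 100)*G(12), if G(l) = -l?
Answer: 1080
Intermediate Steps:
(10 - 100)*G(12) = (10 - 100)*(-1*12) = -90*(-12) = 1080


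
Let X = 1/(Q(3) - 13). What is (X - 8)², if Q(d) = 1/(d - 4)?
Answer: 12769/196 ≈ 65.148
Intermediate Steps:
Q(d) = 1/(-4 + d)
X = -1/14 (X = 1/(1/(-4 + 3) - 13) = 1/(1/(-1) - 13) = 1/(-1 - 13) = 1/(-14) = -1/14 ≈ -0.071429)
(X - 8)² = (-1/14 - 8)² = (-113/14)² = 12769/196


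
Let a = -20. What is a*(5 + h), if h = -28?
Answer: 460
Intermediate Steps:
a*(5 + h) = -20*(5 - 28) = -20*(-23) = 460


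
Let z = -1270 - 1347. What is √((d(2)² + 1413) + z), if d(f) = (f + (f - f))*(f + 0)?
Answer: 6*I*√33 ≈ 34.467*I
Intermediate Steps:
z = -2617
d(f) = f² (d(f) = (f + 0)*f = f*f = f²)
√((d(2)² + 1413) + z) = √(((2²)² + 1413) - 2617) = √((4² + 1413) - 2617) = √((16 + 1413) - 2617) = √(1429 - 2617) = √(-1188) = 6*I*√33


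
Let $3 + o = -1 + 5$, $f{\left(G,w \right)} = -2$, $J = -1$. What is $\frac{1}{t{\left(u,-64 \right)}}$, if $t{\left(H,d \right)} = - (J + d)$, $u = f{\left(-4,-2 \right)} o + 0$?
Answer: $\frac{1}{65} \approx 0.015385$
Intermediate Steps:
$o = 1$ ($o = -3 + \left(-1 + 5\right) = -3 + 4 = 1$)
$u = -2$ ($u = \left(-2\right) 1 + 0 = -2 + 0 = -2$)
$t{\left(H,d \right)} = 1 - d$ ($t{\left(H,d \right)} = - (-1 + d) = 1 - d$)
$\frac{1}{t{\left(u,-64 \right)}} = \frac{1}{1 - -64} = \frac{1}{1 + 64} = \frac{1}{65}$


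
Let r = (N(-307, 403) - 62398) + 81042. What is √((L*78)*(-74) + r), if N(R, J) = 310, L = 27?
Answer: 117*I*√10 ≈ 369.99*I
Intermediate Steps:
r = 18954 (r = (310 - 62398) + 81042 = -62088 + 81042 = 18954)
√((L*78)*(-74) + r) = √((27*78)*(-74) + 18954) = √(2106*(-74) + 18954) = √(-155844 + 18954) = √(-136890) = 117*I*√10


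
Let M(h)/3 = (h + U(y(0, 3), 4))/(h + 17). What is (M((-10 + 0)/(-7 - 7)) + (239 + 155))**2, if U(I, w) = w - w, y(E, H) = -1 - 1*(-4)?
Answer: 2388374641/15376 ≈ 1.5533e+5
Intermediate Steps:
y(E, H) = 3 (y(E, H) = -1 + 4 = 3)
U(I, w) = 0
M(h) = 3*h/(17 + h) (M(h) = 3*((h + 0)/(h + 17)) = 3*(h/(17 + h)) = 3*h/(17 + h))
(M((-10 + 0)/(-7 - 7)) + (239 + 155))**2 = (3*((-10 + 0)/(-7 - 7))/(17 + (-10 + 0)/(-7 - 7)) + (239 + 155))**2 = (3*(-10/(-14))/(17 - 10/(-14)) + 394)**2 = (3*(-10*(-1/14))/(17 - 10*(-1/14)) + 394)**2 = (3*(5/7)/(17 + 5/7) + 394)**2 = (3*(5/7)/(124/7) + 394)**2 = (3*(5/7)*(7/124) + 394)**2 = (15/124 + 394)**2 = (48871/124)**2 = 2388374641/15376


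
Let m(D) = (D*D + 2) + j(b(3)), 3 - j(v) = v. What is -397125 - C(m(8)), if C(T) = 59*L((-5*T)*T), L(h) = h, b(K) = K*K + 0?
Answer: 664875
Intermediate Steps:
b(K) = K**2 (b(K) = K**2 + 0 = K**2)
j(v) = 3 - v
m(D) = -4 + D**2 (m(D) = (D*D + 2) + (3 - 1*3**2) = (D**2 + 2) + (3 - 1*9) = (2 + D**2) + (3 - 9) = (2 + D**2) - 6 = -4 + D**2)
C(T) = -295*T**2 (C(T) = 59*((-5*T)*T) = 59*(-5*T**2) = -295*T**2)
-397125 - C(m(8)) = -397125 - (-295)*(-4 + 8**2)**2 = -397125 - (-295)*(-4 + 64)**2 = -397125 - (-295)*60**2 = -397125 - (-295)*3600 = -397125 - 1*(-1062000) = -397125 + 1062000 = 664875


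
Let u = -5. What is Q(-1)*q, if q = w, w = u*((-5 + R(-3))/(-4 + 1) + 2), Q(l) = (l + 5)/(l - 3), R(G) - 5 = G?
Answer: 15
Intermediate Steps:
R(G) = 5 + G
Q(l) = (5 + l)/(-3 + l)
w = -15 (w = -5*((-5 + (5 - 3))/(-4 + 1) + 2) = -5*((-5 + 2)/(-3) + 2) = -5*(-3*(-⅓) + 2) = -5*(1 + 2) = -5*3 = -15)
q = -15
Q(-1)*q = ((5 - 1)/(-3 - 1))*(-15) = (4/(-4))*(-15) = -¼*4*(-15) = -1*(-15) = 15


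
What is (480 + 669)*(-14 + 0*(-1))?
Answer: -16086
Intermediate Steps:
(480 + 669)*(-14 + 0*(-1)) = 1149*(-14 + 0) = 1149*(-14) = -16086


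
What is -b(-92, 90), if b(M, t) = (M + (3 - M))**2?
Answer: -9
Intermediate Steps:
b(M, t) = 9 (b(M, t) = 3**2 = 9)
-b(-92, 90) = -1*9 = -9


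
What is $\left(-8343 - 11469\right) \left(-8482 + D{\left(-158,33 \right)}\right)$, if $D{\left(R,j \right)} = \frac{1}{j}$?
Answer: $\frac{1848492620}{11} \approx 1.6804 \cdot 10^{8}$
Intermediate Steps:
$\left(-8343 - 11469\right) \left(-8482 + D{\left(-158,33 \right)}\right) = \left(-8343 - 11469\right) \left(-8482 + \frac{1}{33}\right) = - 19812 \left(-8482 + \frac{1}{33}\right) = \left(-19812\right) \left(- \frac{279905}{33}\right) = \frac{1848492620}{11}$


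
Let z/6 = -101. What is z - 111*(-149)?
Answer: 15933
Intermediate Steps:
z = -606 (z = 6*(-101) = -606)
z - 111*(-149) = -606 - 111*(-149) = -606 + 16539 = 15933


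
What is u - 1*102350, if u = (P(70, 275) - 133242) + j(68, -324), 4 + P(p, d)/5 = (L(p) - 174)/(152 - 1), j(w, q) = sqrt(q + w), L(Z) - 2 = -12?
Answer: -35578332/151 + 16*I ≈ -2.3562e+5 + 16.0*I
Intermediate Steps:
L(Z) = -10 (L(Z) = 2 - 12 = -10)
P(p, d) = -3940/151 (P(p, d) = -20 + 5*((-10 - 174)/(152 - 1)) = -20 + 5*(-184/151) = -20 - 920/151 = -3940/151)
u = -20123482/151 + 16*I (u = (-3940/151 - 133242) + sqrt(-324 + 68) = -20123482/151 + sqrt(-256) = -20123482/151 + 16*I ≈ -1.3327e+5 + 16.0*I)
u - 1*102350 = (-20123482/151 + 16*I) - 1*102350 = (-20123482/151 + 16*I) - 102350 = -35578332/151 + 16*I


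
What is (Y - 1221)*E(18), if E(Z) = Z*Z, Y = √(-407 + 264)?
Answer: -395604 + 324*I*√143 ≈ -3.956e+5 + 3874.5*I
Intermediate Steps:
Y = I*√143 (Y = √(-143) = I*√143 ≈ 11.958*I)
E(Z) = Z²
(Y - 1221)*E(18) = (I*√143 - 1221)*18² = (-1221 + I*√143)*324 = -395604 + 324*I*√143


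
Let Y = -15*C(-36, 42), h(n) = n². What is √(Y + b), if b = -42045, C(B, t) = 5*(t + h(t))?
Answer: I*√177495 ≈ 421.3*I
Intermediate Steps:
C(B, t) = 5*t + 5*t² (C(B, t) = 5*(t + t²) = 5*t + 5*t²)
Y = -135450 (Y = -75*42*(1 + 42) = -75*42*43 = -15*9030 = -135450)
√(Y + b) = √(-135450 - 42045) = √(-177495) = I*√177495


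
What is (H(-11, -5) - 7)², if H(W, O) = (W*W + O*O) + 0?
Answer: 19321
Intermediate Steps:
H(W, O) = O² + W² (H(W, O) = (W² + O²) + 0 = (O² + W²) + 0 = O² + W²)
(H(-11, -5) - 7)² = (((-5)² + (-11)²) - 7)² = ((25 + 121) - 7)² = (146 - 7)² = 139² = 19321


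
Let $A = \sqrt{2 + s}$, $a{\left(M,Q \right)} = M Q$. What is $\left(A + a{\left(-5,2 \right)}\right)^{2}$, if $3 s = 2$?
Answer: $\frac{308}{3} - \frac{40 \sqrt{6}}{3} \approx 70.007$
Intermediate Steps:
$s = \frac{2}{3}$ ($s = \frac{1}{3} \cdot 2 = \frac{2}{3} \approx 0.66667$)
$A = \frac{2 \sqrt{6}}{3}$ ($A = \sqrt{2 + \frac{2}{3}} = \sqrt{\frac{8}{3}} = \frac{2 \sqrt{6}}{3} \approx 1.633$)
$\left(A + a{\left(-5,2 \right)}\right)^{2} = \left(\frac{2 \sqrt{6}}{3} - 10\right)^{2} = \left(-10 + \frac{2 \sqrt{6}}{3}\right)^{2}$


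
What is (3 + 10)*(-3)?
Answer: -39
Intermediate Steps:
(3 + 10)*(-3) = 13*(-3) = -39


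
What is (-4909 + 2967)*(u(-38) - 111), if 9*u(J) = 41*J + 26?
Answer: 4915202/9 ≈ 5.4613e+5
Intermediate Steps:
u(J) = 26/9 + 41*J/9 (u(J) = (41*J + 26)/9 = (26 + 41*J)/9 = 26/9 + 41*J/9)
(-4909 + 2967)*(u(-38) - 111) = (-4909 + 2967)*((26/9 + (41/9)*(-38)) - 111) = -1942*((26/9 - 1558/9) - 111) = -1942*(-1532/9 - 111) = -1942*(-2531/9) = 4915202/9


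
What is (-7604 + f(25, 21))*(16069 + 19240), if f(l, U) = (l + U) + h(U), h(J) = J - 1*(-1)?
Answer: -266088624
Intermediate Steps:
h(J) = 1 + J (h(J) = J + 1 = 1 + J)
f(l, U) = 1 + l + 2*U (f(l, U) = (l + U) + (1 + U) = (U + l) + (1 + U) = 1 + l + 2*U)
(-7604 + f(25, 21))*(16069 + 19240) = (-7604 + (1 + 25 + 2*21))*(16069 + 19240) = (-7604 + (1 + 25 + 42))*35309 = (-7604 + 68)*35309 = -7536*35309 = -266088624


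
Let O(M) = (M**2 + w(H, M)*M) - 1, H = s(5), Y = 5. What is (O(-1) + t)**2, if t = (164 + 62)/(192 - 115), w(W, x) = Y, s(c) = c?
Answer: 25281/5929 ≈ 4.2640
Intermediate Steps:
H = 5
w(W, x) = 5
t = 226/77 ≈ 2.9351
O(M) = -1 + M**2 + 5*M (O(M) = (M**2 + 5*M) - 1 = -1 + M**2 + 5*M)
(O(-1) + t)**2 = ((-1 + (-1)**2 + 5*(-1)) + 226/77)**2 = ((-1 + 1 - 5) + 226/77)**2 = (-5 + 226/77)**2 = (-159/77)**2 = 25281/5929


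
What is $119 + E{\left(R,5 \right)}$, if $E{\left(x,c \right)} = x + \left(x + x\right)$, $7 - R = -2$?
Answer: $146$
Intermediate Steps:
$R = 9$ ($R = 7 - -2 = 7 + 2 = 9$)
$E{\left(x,c \right)} = 3 x$ ($E{\left(x,c \right)} = x + 2 x = 3 x$)
$119 + E{\left(R,5 \right)} = 119 + 3 \cdot 9 = 119 + 27 = 146$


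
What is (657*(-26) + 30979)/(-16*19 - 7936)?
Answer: -13897/8240 ≈ -1.6865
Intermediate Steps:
(657*(-26) + 30979)/(-16*19 - 7936) = (-17082 + 30979)/(-304 - 7936) = 13897/(-8240) = 13897*(-1/8240) = -13897/8240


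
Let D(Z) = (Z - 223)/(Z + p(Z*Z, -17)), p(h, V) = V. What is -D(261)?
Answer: -19/122 ≈ -0.15574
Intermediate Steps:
D(Z) = (-223 + Z)/(-17 + Z) (D(Z) = (Z - 223)/(Z - 17) = (-223 + Z)/(-17 + Z))
-D(261) = -(-223 + 261)/(-17 + 261) = -38/244 = -1*19/122 = -19/122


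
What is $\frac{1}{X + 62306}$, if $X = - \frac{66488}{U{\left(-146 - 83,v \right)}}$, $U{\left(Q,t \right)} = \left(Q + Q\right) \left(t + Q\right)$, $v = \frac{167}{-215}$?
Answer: $\frac{5656529}{352432122144} \approx 1.605 \cdot 10^{-5}$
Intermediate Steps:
$v = - \frac{167}{215}$ ($v = 167 \left(- \frac{1}{215}\right) = - \frac{167}{215} \approx -0.77674$)
$U{\left(Q,t \right)} = 2 Q \left(Q + t\right)$
$X = - \frac{3573730}{5656529}$ ($X = - \frac{66488}{2 \left(-146 - 83\right) \left(\left(-146 - 83\right) - \frac{167}{215}\right)} = - \frac{66488}{2 \left(-229\right) \left(-229 - \frac{167}{215}\right)} = - \frac{66488}{2 \left(-229\right) \left(- \frac{49402}{215}\right)} = - \frac{66488}{\frac{22626116}{215}} = \left(-66488\right) \frac{215}{22626116} = - \frac{3573730}{5656529} \approx -0.63179$)
$\frac{1}{X + 62306} = \frac{1}{- \frac{3573730}{5656529} + 62306} = \frac{1}{\frac{352432122144}{5656529}} = \frac{5656529}{352432122144}$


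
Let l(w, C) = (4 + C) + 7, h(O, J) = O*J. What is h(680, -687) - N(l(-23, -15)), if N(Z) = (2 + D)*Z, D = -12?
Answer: -467200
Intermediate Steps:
h(O, J) = J*O
l(w, C) = 11 + C
N(Z) = -10*Z (N(Z) = (2 - 12)*Z = -10*Z)
h(680, -687) - N(l(-23, -15)) = -687*680 - (-10)*(11 - 15) = -467160 - (-10)*(-4) = -467160 - 1*40 = -467160 - 40 = -467200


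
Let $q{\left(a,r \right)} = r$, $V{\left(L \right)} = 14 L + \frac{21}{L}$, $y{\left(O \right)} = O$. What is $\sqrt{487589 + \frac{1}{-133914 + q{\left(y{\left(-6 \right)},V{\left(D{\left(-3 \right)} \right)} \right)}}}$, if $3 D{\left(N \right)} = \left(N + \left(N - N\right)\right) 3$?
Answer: $\frac{\sqrt{8750313818851378}}{133963} \approx 698.28$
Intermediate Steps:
$D{\left(N \right)} = N$ ($D{\left(N \right)} = \frac{\left(N + \left(N - N\right)\right) 3}{3} = \frac{\left(N + 0\right) 3}{3} = \frac{N 3}{3} = \frac{3 N}{3} = N$)
$\sqrt{487589 + \frac{1}{-133914 + q{\left(y{\left(-6 \right)},V{\left(D{\left(-3 \right)} \right)} \right)}}} = \sqrt{487589 + \frac{1}{-133914 + \left(14 \left(-3\right) + \frac{21}{-3}\right)}} = \sqrt{487589 + \frac{1}{-133914 + \left(-42 + 21 \left(- \frac{1}{3}\right)\right)}} = \sqrt{487589 + \frac{1}{-133914 - 49}} = \sqrt{487589 + \frac{1}{-133963}} = \sqrt{487589 - \frac{1}{133963}} = \sqrt{\frac{65318885206}{133963}} = \frac{\sqrt{8750313818851378}}{133963}$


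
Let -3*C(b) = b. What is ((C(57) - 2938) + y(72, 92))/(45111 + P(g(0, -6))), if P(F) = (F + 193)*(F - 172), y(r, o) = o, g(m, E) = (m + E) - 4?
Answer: -191/787 ≈ -0.24269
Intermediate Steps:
C(b) = -b/3
g(m, E) = -4 + E + m (g(m, E) = (E + m) - 4 = -4 + E + m)
P(F) = (-172 + F)*(193 + F) (P(F) = (193 + F)*(-172 + F) = (-172 + F)*(193 + F))
((C(57) - 2938) + y(72, 92))/(45111 + P(g(0, -6))) = ((-⅓*57 - 2938) + 92)/(45111 + (-33196 + (-4 - 6 + 0)² + 21*(-4 - 6 + 0))) = ((-19 - 2938) + 92)/(45111 + (-33196 + (-10)² + 21*(-10))) = (-2957 + 92)/(45111 + (-33196 + 100 - 210)) = -2865/(45111 - 33306) = -2865/11805 = -2865*1/11805 = -191/787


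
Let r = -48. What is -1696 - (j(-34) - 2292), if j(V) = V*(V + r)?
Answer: -2192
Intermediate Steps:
j(V) = V*(-48 + V) (j(V) = V*(V - 48) = V*(-48 + V))
-1696 - (j(-34) - 2292) = -1696 - (-34*(-48 - 34) - 2292) = -1696 - (-34*(-82) - 2292) = -1696 - (2788 - 2292) = -1696 - 1*496 = -1696 - 496 = -2192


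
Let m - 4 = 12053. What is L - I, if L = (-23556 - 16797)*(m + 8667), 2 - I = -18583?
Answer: -836294157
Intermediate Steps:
I = 18585 (I = 2 - 1*(-18583) = 2 + 18583 = 18585)
m = 12057 (m = 4 + 12053 = 12057)
L = -836275572 (L = (-23556 - 16797)*(12057 + 8667) = -40353*20724 = -836275572)
L - I = -836275572 - 1*18585 = -836275572 - 18585 = -836294157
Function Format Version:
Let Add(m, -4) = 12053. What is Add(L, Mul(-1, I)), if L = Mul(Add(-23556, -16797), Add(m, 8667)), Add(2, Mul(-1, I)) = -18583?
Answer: -836294157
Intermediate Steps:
I = 18585 (I = Add(2, Mul(-1, -18583)) = Add(2, 18583) = 18585)
m = 12057 (m = Add(4, 12053) = 12057)
L = -836275572 (L = Mul(Add(-23556, -16797), Add(12057, 8667)) = Mul(-40353, 20724) = -836275572)
Add(L, Mul(-1, I)) = Add(-836275572, Mul(-1, 18585)) = Add(-836275572, -18585) = -836294157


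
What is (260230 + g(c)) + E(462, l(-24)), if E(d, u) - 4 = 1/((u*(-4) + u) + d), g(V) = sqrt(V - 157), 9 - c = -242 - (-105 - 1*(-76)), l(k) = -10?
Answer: 128035129/492 + sqrt(65) ≈ 2.6024e+5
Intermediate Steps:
c = 222 (c = 9 - (-242 - (-105 - 1*(-76))) = 9 - (-242 - (-105 + 76)) = 9 - (-242 - 1*(-29)) = 9 - (-242 + 29) = 9 - 1*(-213) = 9 + 213 = 222)
g(V) = sqrt(-157 + V)
E(d, u) = 4 + 1/(d - 3*u) (E(d, u) = 4 + 1/((u*(-4) + u) + d) = 4 + 1/((-4*u + u) + d) = 4 + 1/(-3*u + d) = 4 + 1/(d - 3*u))
(260230 + g(c)) + E(462, l(-24)) = (260230 + sqrt(-157 + 222)) + (1 - 12*(-10) + 4*462)/(462 - 3*(-10)) = (260230 + sqrt(65)) + (1 + 120 + 1848)/(462 + 30) = (260230 + sqrt(65)) + 1969/492 = 128035129/492 + sqrt(65)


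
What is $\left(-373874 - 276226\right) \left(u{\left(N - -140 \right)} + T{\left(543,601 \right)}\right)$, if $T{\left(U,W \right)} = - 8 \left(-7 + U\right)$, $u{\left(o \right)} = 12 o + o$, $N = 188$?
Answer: $15602400$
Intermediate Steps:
$u{\left(o \right)} = 13 o$
$T{\left(U,W \right)} = 56 - 8 U$
$\left(-373874 - 276226\right) \left(u{\left(N - -140 \right)} + T{\left(543,601 \right)}\right) = \left(-373874 - 276226\right) \left(13 \left(188 - -140\right) + \left(56 - 4344\right)\right) = - 650100 \left(13 \left(188 + 140\right) + \left(56 - 4344\right)\right) = - 650100 \left(13 \cdot 328 - 4288\right) = - 650100 \left(4264 - 4288\right) = \left(-650100\right) \left(-24\right) = 15602400$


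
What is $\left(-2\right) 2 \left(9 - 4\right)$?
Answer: $-20$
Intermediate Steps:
$\left(-2\right) 2 \left(9 - 4\right) = - 4 \left(9 - 4\right) = \left(-4\right) 5 = -20$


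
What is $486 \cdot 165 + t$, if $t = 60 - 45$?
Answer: $80205$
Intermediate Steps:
$t = 15$
$486 \cdot 165 + t = 486 \cdot 165 + 15 = 80190 + 15 = 80205$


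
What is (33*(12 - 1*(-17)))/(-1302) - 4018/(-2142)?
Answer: 75751/66402 ≈ 1.1408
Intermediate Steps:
(33*(12 - 1*(-17)))/(-1302) - 4018/(-2142) = (33*(12 + 17))*(-1/1302) - 4018*(-1/2142) = (33*29)*(-1/1302) + 287/153 = 957*(-1/1302) + 287/153 = -319/434 + 287/153 = 75751/66402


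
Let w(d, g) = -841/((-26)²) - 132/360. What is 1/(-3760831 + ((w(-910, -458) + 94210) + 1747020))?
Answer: -10140/19464770473 ≈ -5.2094e-7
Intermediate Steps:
w(d, g) = -16333/10140 (w(d, g) = -841/676 - 132*1/360 = -841*1/676 - 11/30 = -841/676 - 11/30 = -16333/10140)
1/(-3760831 + ((w(-910, -458) + 94210) + 1747020)) = 1/(-3760831 + ((-16333/10140 + 94210) + 1747020)) = 1/(-3760831 + (955273067/10140 + 1747020)) = 1/(-3760831 + 18670055867/10140) = 1/(-19464770473/10140) = -10140/19464770473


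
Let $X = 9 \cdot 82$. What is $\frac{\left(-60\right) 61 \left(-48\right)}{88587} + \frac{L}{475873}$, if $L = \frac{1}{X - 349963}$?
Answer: $\frac{3243965329246157}{1635776164747275} \approx 1.9831$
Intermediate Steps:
$X = 738$
$L = - \frac{1}{349225}$ ($L = \frac{1}{738 - 349963} = \frac{1}{-349225} = - \frac{1}{349225} \approx -2.8635 \cdot 10^{-6}$)
$\frac{\left(-60\right) 61 \left(-48\right)}{88587} + \frac{L}{475873} = \frac{\left(-60\right) 61 \left(-48\right)}{88587} - \frac{1}{349225 \cdot 475873} = \left(-3660\right) \left(-48\right) \frac{1}{88587} - \frac{1}{166186748425} = 175680 \cdot \frac{1}{88587} - \frac{1}{166186748425} = \frac{19520}{9843} - \frac{1}{166186748425} = \frac{3243965329246157}{1635776164747275}$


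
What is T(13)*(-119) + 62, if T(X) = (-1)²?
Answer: -57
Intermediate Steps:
T(X) = 1
T(13)*(-119) + 62 = 1*(-119) + 62 = -119 + 62 = -57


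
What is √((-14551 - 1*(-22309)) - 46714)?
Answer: 2*I*√9739 ≈ 197.37*I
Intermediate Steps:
√((-14551 - 1*(-22309)) - 46714) = √((-14551 + 22309) - 46714) = √(7758 - 46714) = √(-38956) = 2*I*√9739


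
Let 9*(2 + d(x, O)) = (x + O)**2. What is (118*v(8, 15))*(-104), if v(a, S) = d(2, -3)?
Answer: 208624/9 ≈ 23180.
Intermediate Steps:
d(x, O) = -2 + (O + x)**2/9 (d(x, O) = -2 + (x + O)**2/9 = -2 + (O + x)**2/9)
v(a, S) = -17/9 (v(a, S) = -2 + (-3 + 2)**2/9 = -2 + (1/9)*(-1)**2 = -2 + (1/9)*1 = -2 + 1/9 = -17/9)
(118*v(8, 15))*(-104) = (118*(-17/9))*(-104) = -2006/9*(-104) = 208624/9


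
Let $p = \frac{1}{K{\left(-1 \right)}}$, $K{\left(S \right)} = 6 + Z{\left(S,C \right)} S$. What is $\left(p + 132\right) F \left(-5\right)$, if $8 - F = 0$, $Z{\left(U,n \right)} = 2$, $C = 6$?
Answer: $-5290$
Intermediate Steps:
$F = 8$ ($F = 8 - 0 = 8 + 0 = 8$)
$K{\left(S \right)} = 6 + 2 S$
$p = \frac{1}{4}$ ($p = \frac{1}{6 + 2 \left(-1\right)} = \frac{1}{6 - 2} = \frac{1}{4} \approx 0.25$)
$\left(p + 132\right) F \left(-5\right) = \left(\frac{1}{4} + 132\right) 8 \left(-5\right) = \frac{529}{4} \left(-40\right) = -5290$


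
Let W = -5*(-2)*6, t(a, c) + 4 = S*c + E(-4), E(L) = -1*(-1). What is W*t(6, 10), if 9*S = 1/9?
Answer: -4660/27 ≈ -172.59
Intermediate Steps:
S = 1/81 (S = (⅑)/9 = (⅑)*(⅑) = 1/81 ≈ 0.012346)
E(L) = 1
t(a, c) = -3 + c/81 (t(a, c) = -4 + (c/81 + 1) = -4 + (1 + c/81) = -3 + c/81)
W = 60 (W = 10*6 = 60)
W*t(6, 10) = 60*(-3 + (1/81)*10) = 60*(-3 + 10/81) = 60*(-233/81) = -4660/27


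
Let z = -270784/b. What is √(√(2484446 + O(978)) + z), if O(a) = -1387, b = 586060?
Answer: √(-9918479440 + 21466645225*√2483059)/146515 ≈ 39.690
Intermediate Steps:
z = -67696/146515 (z = -270784/586060 = -270784*1/586060 = -67696/146515 ≈ -0.46204)
√(√(2484446 + O(978)) + z) = √(√(2484446 - 1387) - 67696/146515) = √(√2483059 - 67696/146515) = √(-67696/146515 + √2483059)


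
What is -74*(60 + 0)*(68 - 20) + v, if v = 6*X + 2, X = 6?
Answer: -213082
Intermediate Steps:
v = 38 (v = 6*6 + 2 = 36 + 2 = 38)
-74*(60 + 0)*(68 - 20) + v = -74*(60 + 0)*(68 - 20) + 38 = -4440*48 + 38 = -74*2880 + 38 = -213120 + 38 = -213082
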